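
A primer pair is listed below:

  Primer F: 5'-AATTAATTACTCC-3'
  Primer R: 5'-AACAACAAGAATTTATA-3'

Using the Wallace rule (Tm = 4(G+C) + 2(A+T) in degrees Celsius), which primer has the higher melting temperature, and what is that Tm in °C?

Primer F: A+T=10, G+C=3 → Tm = 2(10)+4(3) = 32°C
Primer R: A+T=14, G+C=3 → Tm = 2(14)+4(3) = 40°C
32°C vs 40°C → primer R is higher.

Primer R, 40°C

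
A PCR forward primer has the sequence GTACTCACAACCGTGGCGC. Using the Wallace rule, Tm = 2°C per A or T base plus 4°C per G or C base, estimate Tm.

Scanning the sequence gives G=5, C=7, T=3, A=4.
AT pairs contribute 7, GC pairs contribute 12.
Tm = 2(7) + 4(12) = 14 + 48 = 62°C

62°C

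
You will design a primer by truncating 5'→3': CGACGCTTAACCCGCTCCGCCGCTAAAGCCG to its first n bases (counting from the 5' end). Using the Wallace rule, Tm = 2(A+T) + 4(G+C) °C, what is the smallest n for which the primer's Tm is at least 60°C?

n = 18

First 17 bases: CGACGCTTAACCCGCTC → Tm = 56°C (< 60°C)
First 18 bases: CGACGCTTAACCCGCTCC → Tm = 60°C (≥ 60°C)
Each additional base adds 2°C (A/T) or 4°C (G/C), so Tm is non-decreasing in n; n = 18 is the first length to reach 60°C.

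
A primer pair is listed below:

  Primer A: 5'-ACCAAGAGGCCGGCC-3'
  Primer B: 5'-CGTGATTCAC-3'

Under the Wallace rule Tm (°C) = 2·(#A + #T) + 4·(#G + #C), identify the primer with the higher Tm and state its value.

Primer A, 52°C

Primer A: A+T=4, G+C=11 → Tm = 2(4)+4(11) = 52°C
Primer B: A+T=5, G+C=5 → Tm = 2(5)+4(5) = 30°C
52°C vs 30°C → primer A is higher.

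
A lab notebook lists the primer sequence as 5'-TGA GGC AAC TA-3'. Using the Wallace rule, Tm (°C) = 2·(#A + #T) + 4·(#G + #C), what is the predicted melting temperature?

32°C

Scanning the sequence gives C=2, G=3, A=4, T=2.
AT pairs contribute 6, GC pairs contribute 5.
Tm = 4·5 + 2·6 = 20 + 12 = 32°C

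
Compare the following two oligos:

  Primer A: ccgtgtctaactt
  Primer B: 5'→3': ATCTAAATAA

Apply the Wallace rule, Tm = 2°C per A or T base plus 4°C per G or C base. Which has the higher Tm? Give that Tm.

Primer A, 38°C

Primer A: A+T=7, G+C=6 → Tm = 2(7)+4(6) = 38°C
Primer B: A+T=9, G+C=1 → Tm = 2(9)+4(1) = 22°C
38°C vs 22°C → primer A is higher.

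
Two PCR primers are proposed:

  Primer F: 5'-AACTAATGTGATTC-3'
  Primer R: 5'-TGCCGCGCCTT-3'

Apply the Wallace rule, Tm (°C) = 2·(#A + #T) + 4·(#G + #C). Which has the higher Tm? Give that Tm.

Primer F: A+T=10, G+C=4 → Tm = 2(10)+4(4) = 36°C
Primer R: A+T=3, G+C=8 → Tm = 2(3)+4(8) = 38°C
36°C vs 38°C → primer R is higher.

Primer R, 38°C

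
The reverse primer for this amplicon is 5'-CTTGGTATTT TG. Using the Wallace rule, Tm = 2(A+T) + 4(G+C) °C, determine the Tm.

T=7, A=1, C=1, G=3
AT pairs contribute 8, GC pairs contribute 4.
Tm = 2(8) + 4(4) = 16 + 16 = 32°C

32°C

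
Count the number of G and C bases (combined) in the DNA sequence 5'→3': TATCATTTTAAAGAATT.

Counting bases: A=7, T=8, G=1, C=1
Total G or C: 1 + 1 = 2

2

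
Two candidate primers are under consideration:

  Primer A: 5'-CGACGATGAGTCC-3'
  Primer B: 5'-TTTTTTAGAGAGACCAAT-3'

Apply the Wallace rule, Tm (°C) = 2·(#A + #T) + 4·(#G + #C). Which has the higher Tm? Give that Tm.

Primer A: A+T=5, G+C=8 → Tm = 2(5)+4(8) = 42°C
Primer B: A+T=13, G+C=5 → Tm = 2(13)+4(5) = 46°C
42°C vs 46°C → primer B is higher.

Primer B, 46°C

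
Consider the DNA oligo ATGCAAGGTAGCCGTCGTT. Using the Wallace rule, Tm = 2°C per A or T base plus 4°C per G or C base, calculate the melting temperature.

58°C

Counting bases: A=4, T=5, C=4, G=6
A+T = 9, G+C = 10
Tm = 2(9) + 4(10) = 18 + 40 = 58°C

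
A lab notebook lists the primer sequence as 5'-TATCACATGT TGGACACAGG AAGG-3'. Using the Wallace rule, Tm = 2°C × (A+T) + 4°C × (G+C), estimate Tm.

70°C

A=8, G=7, T=5, C=4
A+T = 13, G+C = 11
Tm = 4·11 + 2·13 = 44 + 26 = 70°C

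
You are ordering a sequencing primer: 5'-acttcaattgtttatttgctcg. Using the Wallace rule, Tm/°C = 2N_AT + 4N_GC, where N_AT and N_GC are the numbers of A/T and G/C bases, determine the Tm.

Counting bases: T=11, A=4, G=3, C=4
AT pairs contribute 15, GC pairs contribute 7.
Tm = 2(15) + 4(7) = 30 + 28 = 58°C

58°C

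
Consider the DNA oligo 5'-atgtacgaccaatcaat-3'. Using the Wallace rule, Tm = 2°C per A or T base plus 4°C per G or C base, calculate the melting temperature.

Counting bases: A=7, C=4, G=2, T=4
AT pairs contribute 11, GC pairs contribute 6.
Tm = 2×11 + 4×6 = 46°C

46°C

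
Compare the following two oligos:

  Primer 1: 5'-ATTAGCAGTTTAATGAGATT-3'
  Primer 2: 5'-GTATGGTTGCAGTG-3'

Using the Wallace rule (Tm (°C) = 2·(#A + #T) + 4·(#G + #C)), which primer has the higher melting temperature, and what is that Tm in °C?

Primer 1: A+T=15, G+C=5 → Tm = 2(15)+4(5) = 50°C
Primer 2: A+T=7, G+C=7 → Tm = 2(7)+4(7) = 42°C
50°C vs 42°C → primer 1 is higher.

Primer 1, 50°C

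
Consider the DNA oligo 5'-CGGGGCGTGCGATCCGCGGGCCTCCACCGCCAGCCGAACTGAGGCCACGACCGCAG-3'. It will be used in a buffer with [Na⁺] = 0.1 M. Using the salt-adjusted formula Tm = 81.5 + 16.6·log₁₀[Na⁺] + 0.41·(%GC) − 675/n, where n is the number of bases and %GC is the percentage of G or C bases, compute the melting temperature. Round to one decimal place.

84.3°C

Length n = 56. Scanning the sequence gives C=23, G=20, T=4, A=9.
G+C = 43, so %GC = 43/56 × 100 = 76.786%
Salt term: 16.6 × (-1) = -16.6
GC term: 0.41 × 76.786 = 31.482; length term: −675/56 = −12.054
Tm = 81.5 + (-16.6) + 31.482 − 12.054 = 84.328 → 84.3°C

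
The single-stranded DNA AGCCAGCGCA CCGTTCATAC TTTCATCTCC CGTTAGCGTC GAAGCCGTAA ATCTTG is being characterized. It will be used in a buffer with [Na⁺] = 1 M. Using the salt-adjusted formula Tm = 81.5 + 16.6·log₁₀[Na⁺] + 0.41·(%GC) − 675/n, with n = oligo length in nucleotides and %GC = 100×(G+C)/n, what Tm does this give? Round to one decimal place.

Length n = 56. C=18, A=12, T=15, G=11
G+C = 29, so %GC = 29/56 × 100 = 51.786%
Salt term: 16.6 × (0) = 0
GC term: 0.41 × 51.786 = 21.232; length term: −675/56 = −12.054
Tm = 81.5 + (0) + 21.232 − 12.054 = 90.678 → 90.7°C

90.7°C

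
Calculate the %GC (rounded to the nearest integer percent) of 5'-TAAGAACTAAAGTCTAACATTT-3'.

23%

Base counts: A=10, T=7, C=3, G=2
G+C = 2 + 3 = 5 out of 22 bases
%GC = 5/22 × 100 = 22.73% ≈ 23%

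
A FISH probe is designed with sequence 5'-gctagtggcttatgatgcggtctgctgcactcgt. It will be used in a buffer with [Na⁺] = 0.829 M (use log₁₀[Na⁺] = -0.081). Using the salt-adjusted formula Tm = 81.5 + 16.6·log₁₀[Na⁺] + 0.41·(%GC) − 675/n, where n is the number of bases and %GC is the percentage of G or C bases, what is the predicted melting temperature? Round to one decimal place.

Length n = 34. Counting bases: C=8, T=11, G=11, A=4
G+C = 19, so %GC = 19/34 × 100 = 55.882%
Salt term: 16.6 × (-0.081) = -1.345
GC term: 0.41 × 55.882 = 22.912; length term: −675/34 = −19.853
Tm = 81.5 + (-1.345) + 22.912 − 19.853 = 83.214 → 83.2°C

83.2°C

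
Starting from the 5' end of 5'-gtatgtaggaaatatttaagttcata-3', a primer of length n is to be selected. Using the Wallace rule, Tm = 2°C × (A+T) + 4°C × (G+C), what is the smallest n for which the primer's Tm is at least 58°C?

First 22 bases: GTATGTAGGAAATATTTAAGTT → Tm = 54°C (< 58°C)
First 23 bases: GTATGTAGGAAATATTTAAGTTC → Tm = 58°C (≥ 58°C)
Since every base adds ≥2°C, Tm only increases with n, so the threshold is first crossed at n = 23.

n = 23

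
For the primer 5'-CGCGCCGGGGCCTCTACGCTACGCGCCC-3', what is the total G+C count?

Counting bases: A=2, G=9, T=3, C=14
Total G or C: 9 + 14 = 23

23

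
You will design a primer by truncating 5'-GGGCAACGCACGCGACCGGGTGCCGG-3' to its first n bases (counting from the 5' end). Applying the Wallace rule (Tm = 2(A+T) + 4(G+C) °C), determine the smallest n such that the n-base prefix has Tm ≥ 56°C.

First 15 bases: GGGCAACGCACGCGA → Tm = 52°C (< 56°C)
First 16 bases: GGGCAACGCACGCGAC → Tm = 56°C (≥ 56°C)
Since every base adds ≥2°C, Tm only increases with n, so the threshold is first crossed at n = 16.

n = 16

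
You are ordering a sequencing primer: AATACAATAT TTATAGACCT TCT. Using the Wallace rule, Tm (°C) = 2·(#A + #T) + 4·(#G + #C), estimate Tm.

56°C

Counting bases: C=4, T=9, G=1, A=9
A+T = 18, G+C = 5
Tm = 2×18 + 4×5 = 56°C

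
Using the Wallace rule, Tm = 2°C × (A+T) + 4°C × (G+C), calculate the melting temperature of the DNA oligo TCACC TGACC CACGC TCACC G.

70°C

Scanning the sequence gives T=3, G=3, C=11, A=4.
So N_AT = 7 and N_GC = 14.
Tm = 2(7) + 4(14) = 14 + 56 = 70°C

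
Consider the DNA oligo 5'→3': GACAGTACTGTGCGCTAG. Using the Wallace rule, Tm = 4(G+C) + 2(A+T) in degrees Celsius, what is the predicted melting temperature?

Scanning the sequence gives G=6, T=4, C=4, A=4.
A+T = 8, G+C = 10
Tm = 2(8) + 4(10) = 16 + 40 = 56°C

56°C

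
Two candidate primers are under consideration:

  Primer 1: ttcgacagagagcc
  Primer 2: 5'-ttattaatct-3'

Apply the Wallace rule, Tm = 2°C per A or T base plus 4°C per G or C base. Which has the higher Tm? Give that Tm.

Primer 1: A+T=6, G+C=8 → Tm = 2(6)+4(8) = 44°C
Primer 2: A+T=9, G+C=1 → Tm = 2(9)+4(1) = 22°C
44°C vs 22°C → primer 1 is higher.

Primer 1, 44°C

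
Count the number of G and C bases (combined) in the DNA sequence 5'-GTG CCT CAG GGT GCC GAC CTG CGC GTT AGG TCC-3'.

C=11, A=3, G=12, T=7
Total G or C: 12 + 11 = 23

23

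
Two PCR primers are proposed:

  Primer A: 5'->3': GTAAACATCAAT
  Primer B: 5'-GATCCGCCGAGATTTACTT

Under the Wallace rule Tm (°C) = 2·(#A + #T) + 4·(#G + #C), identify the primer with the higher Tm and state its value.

Primer A: A+T=9, G+C=3 → Tm = 2(9)+4(3) = 30°C
Primer B: A+T=10, G+C=9 → Tm = 2(10)+4(9) = 56°C
30°C vs 56°C → primer B is higher.

Primer B, 56°C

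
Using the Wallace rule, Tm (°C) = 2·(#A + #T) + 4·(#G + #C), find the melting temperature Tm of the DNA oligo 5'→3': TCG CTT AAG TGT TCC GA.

Scanning the sequence gives C=4, G=4, T=6, A=3.
A+T = 9, G+C = 8
Tm = 2×9 + 4×8 = 50°C

50°C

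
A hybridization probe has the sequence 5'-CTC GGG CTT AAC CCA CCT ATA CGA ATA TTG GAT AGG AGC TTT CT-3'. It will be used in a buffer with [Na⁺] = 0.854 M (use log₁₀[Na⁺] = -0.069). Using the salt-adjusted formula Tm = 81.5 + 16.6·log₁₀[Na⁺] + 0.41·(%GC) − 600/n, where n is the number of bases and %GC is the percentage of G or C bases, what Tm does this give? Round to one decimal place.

85.4°C

Length n = 44. C=11, A=11, T=13, G=9
G+C = 20, so %GC = 20/44 × 100 = 45.455%
Salt term: 16.6 × (-0.069) = -1.145
GC term: 0.41 × 45.455 = 18.637; length term: −600/44 = −13.636
Tm = 81.5 + (-1.145) + 18.637 − 13.636 = 85.356 → 85.4°C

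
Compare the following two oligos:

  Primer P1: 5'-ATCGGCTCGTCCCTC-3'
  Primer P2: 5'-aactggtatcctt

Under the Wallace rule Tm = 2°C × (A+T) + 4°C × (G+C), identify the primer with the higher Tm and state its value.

Primer P1: A+T=5, G+C=10 → Tm = 2(5)+4(10) = 50°C
Primer P2: A+T=8, G+C=5 → Tm = 2(8)+4(5) = 36°C
50°C vs 36°C → primer P1 is higher.

Primer P1, 50°C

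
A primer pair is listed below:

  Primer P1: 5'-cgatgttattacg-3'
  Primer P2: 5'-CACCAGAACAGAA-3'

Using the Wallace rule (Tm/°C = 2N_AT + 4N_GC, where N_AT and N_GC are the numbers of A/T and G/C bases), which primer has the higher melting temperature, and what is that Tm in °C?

Primer P1: A+T=8, G+C=5 → Tm = 2(8)+4(5) = 36°C
Primer P2: A+T=7, G+C=6 → Tm = 2(7)+4(6) = 38°C
36°C vs 38°C → primer P2 is higher.

Primer P2, 38°C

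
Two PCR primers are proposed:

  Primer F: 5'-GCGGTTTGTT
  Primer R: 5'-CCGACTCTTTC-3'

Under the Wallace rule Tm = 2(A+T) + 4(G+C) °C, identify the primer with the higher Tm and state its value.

Primer R, 34°C

Primer F: A+T=5, G+C=5 → Tm = 2(5)+4(5) = 30°C
Primer R: A+T=5, G+C=6 → Tm = 2(5)+4(6) = 34°C
30°C vs 34°C → primer R is higher.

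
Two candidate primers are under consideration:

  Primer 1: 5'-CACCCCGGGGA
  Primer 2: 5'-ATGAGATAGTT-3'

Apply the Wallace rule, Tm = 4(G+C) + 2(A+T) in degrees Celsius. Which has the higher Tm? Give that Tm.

Primer 1: A+T=2, G+C=9 → Tm = 2(2)+4(9) = 40°C
Primer 2: A+T=8, G+C=3 → Tm = 2(8)+4(3) = 28°C
40°C vs 28°C → primer 1 is higher.

Primer 1, 40°C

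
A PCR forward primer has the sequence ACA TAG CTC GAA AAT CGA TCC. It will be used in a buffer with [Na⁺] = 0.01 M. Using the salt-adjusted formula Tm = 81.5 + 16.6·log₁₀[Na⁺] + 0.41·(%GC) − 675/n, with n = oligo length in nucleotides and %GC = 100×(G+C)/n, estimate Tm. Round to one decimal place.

Length n = 21. Scanning the sequence gives A=8, C=6, G=3, T=4.
G+C = 9, so %GC = 9/21 × 100 = 42.857%
Salt term: 16.6 × (-2) = -33.2
GC term: 0.41 × 42.857 = 17.571; length term: −675/21 = −32.143
Tm = 81.5 + (-33.2) + 17.571 − 32.143 = 33.728 → 33.7°C

33.7°C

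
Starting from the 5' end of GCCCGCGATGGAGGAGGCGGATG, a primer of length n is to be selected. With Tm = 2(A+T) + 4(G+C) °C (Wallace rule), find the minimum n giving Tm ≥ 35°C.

n = 10

First 9 bases: GCCCGCGAT → Tm = 32°C (< 35°C)
First 10 bases: GCCCGCGATG → Tm = 36°C (≥ 35°C)
Since every base adds ≥2°C, Tm only increases with n, so the threshold is first crossed at n = 10.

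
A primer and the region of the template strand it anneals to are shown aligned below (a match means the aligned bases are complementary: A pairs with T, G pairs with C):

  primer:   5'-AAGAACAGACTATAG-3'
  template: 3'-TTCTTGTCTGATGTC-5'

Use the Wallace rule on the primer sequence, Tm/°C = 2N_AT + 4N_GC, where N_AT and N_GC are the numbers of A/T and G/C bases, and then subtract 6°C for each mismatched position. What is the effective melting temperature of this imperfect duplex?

Primer base counts: A=8, T=2, G=3, C=2 → A+T=10, G+C=5
Perfect-match Tm = 2(10) + 4(5) = 20 + 20 = 40°C
Mismatches (positions where the bases are not complementary): 1 (at position 13)
Effective Tm = 40 − 1×6 = 40 − 6 = 34°C

34°C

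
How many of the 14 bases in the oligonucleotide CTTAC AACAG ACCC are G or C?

7

G=1, T=2, A=5, C=6
Total G or C: 1 + 6 = 7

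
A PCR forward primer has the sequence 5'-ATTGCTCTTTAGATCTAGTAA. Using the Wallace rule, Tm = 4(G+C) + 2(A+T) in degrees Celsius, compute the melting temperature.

54°C

Base counts: T=9, C=3, A=6, G=3
AT pairs contribute 15, GC pairs contribute 6.
Tm = 4·6 + 2·15 = 24 + 30 = 54°C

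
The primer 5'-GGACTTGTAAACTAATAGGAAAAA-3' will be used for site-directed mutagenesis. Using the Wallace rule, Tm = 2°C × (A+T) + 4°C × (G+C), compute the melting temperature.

Counting bases: G=5, T=5, C=2, A=12
So N_AT = 17 and N_GC = 7.
Tm = 2(17) + 4(7) = 34 + 28 = 62°C

62°C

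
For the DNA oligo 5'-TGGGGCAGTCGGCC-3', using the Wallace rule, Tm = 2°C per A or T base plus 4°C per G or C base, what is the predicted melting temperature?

50°C

C=4, A=1, G=7, T=2
AT pairs contribute 3, GC pairs contribute 11.
Tm = 4·11 + 2·3 = 44 + 6 = 50°C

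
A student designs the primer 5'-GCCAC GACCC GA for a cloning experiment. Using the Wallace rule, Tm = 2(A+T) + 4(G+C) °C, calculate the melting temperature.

T=0, C=6, A=3, G=3
So N_AT = 3 and N_GC = 9.
Tm = 2(3) + 4(9) = 6 + 36 = 42°C

42°C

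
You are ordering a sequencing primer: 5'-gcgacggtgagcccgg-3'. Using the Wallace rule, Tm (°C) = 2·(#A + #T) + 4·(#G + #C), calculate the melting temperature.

58°C

C=5, T=1, A=2, G=8
So N_AT = 3 and N_GC = 13.
Tm = 4·13 + 2·3 = 52 + 6 = 58°C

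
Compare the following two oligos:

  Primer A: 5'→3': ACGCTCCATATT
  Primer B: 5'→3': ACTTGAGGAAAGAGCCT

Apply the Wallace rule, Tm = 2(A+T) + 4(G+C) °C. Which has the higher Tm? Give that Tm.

Primer A: A+T=7, G+C=5 → Tm = 2(7)+4(5) = 34°C
Primer B: A+T=9, G+C=8 → Tm = 2(9)+4(8) = 50°C
34°C vs 50°C → primer B is higher.

Primer B, 50°C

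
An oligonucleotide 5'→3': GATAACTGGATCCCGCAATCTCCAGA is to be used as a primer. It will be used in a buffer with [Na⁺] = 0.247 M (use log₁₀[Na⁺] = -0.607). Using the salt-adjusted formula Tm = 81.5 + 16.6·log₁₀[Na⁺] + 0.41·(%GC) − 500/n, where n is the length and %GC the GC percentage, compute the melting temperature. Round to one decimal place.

72.7°C

Length n = 26. Scanning the sequence gives G=5, T=5, A=8, C=8.
G+C = 13, so %GC = 13/26 × 100 = 50%
Salt term: 16.6 × (-0.607) = -10.076
GC term: 0.41 × 50 = 20.5; length term: −500/26 = −19.231
Tm = 81.5 + (-10.076) + 20.5 − 19.231 = 72.693 → 72.7°C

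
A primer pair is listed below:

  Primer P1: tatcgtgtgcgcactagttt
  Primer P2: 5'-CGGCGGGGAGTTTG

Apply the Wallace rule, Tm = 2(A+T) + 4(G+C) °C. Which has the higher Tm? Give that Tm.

Primer P1, 58°C

Primer P1: A+T=11, G+C=9 → Tm = 2(11)+4(9) = 58°C
Primer P2: A+T=4, G+C=10 → Tm = 2(4)+4(10) = 48°C
58°C vs 48°C → primer P1 is higher.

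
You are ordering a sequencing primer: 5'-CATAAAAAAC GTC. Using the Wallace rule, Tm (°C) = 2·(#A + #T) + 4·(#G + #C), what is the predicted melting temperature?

34°C

Base counts: T=2, C=3, A=7, G=1
A+T = 9, G+C = 4
Tm = 2×9 + 4×4 = 34°C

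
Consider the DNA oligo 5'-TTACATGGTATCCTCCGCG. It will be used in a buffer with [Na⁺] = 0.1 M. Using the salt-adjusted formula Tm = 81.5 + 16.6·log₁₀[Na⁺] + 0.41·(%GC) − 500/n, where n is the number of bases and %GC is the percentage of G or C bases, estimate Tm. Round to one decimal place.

60.2°C

Length n = 19. Counting bases: C=6, T=6, G=4, A=3
G+C = 10, so %GC = 10/19 × 100 = 52.632%
Salt term: 16.6 × (-1) = -16.6
GC term: 0.41 × 52.632 = 21.579; length term: −500/19 = −26.316
Tm = 81.5 + (-16.6) + 21.579 − 26.316 = 60.163 → 60.2°C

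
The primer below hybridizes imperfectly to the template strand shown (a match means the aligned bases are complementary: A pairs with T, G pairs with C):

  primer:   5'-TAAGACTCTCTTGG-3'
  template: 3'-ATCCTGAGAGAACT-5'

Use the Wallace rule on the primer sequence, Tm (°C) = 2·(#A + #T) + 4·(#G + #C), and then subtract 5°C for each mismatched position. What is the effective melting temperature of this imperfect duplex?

Primer base counts: A=3, T=5, G=3, C=3 → A+T=8, G+C=6
Perfect-match Tm = 2(8) + 4(6) = 16 + 24 = 40°C
Mismatches (positions where the bases are not complementary): 2 (at positions 3, 14)
Effective Tm = 40 − 2×5 = 40 − 10 = 30°C

30°C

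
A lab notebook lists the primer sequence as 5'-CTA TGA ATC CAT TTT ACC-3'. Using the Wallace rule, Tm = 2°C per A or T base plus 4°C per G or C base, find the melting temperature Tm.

Counting bases: C=5, G=1, A=5, T=7
A+T = 12, G+C = 6
Tm = 2×12 + 4×6 = 48°C

48°C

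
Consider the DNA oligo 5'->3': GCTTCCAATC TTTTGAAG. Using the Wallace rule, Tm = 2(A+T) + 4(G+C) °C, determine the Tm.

Scanning the sequence gives A=4, G=3, C=4, T=7.
AT pairs contribute 11, GC pairs contribute 7.
Tm = 2(11) + 4(7) = 22 + 28 = 50°C

50°C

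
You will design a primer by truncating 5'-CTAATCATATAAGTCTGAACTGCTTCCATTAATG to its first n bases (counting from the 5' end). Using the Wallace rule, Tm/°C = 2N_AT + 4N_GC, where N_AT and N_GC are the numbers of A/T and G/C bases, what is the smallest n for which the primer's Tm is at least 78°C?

n = 29

First 28 bases: CTAATCATATAAGTCTGAACTGCTTCCA → Tm = 76°C (< 78°C)
First 29 bases: CTAATCATATAAGTCTGAACTGCTTCCAT → Tm = 78°C (≥ 78°C)
Each additional base adds 2°C (A/T) or 4°C (G/C), so Tm is non-decreasing in n; n = 29 is the first length to reach 78°C.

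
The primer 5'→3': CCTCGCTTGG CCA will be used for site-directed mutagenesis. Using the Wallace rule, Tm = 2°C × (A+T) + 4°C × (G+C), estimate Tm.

44°C

A=1, G=3, C=6, T=3
AT pairs contribute 4, GC pairs contribute 9.
Tm = 4·9 + 2·4 = 36 + 8 = 44°C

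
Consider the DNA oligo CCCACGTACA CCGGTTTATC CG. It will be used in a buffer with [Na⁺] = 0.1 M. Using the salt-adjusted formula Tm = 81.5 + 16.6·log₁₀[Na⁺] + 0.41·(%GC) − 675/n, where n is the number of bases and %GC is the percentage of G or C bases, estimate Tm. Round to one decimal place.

58.4°C

Length n = 22. Counting bases: T=5, G=4, C=9, A=4
G+C = 13, so %GC = 13/22 × 100 = 59.091%
Salt term: 16.6 × (-1) = -16.6
GC term: 0.41 × 59.091 = 24.227; length term: −675/22 = −30.682
Tm = 81.5 + (-16.6) + 24.227 − 30.682 = 58.445 → 58.4°C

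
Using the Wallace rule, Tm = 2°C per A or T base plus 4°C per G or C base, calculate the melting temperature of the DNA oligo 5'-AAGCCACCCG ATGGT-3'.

Scanning the sequence gives T=2, A=4, G=4, C=5.
AT pairs contribute 6, GC pairs contribute 9.
Tm = 4·9 + 2·6 = 36 + 12 = 48°C

48°C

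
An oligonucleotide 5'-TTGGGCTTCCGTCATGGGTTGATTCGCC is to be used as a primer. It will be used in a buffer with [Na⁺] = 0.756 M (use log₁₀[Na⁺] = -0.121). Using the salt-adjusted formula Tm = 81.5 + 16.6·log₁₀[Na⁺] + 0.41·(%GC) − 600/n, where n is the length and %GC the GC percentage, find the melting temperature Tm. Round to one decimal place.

81.5°C

Length n = 28. T=10, A=2, C=7, G=9
G+C = 16, so %GC = 16/28 × 100 = 57.143%
Salt term: 16.6 × (-0.121) = -2.009
GC term: 0.41 × 57.143 = 23.429; length term: −600/28 = −21.429
Tm = 81.5 + (-2.009) + 23.429 − 21.429 = 81.491 → 81.5°C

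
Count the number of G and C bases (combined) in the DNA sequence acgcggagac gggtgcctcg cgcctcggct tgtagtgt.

26

A=4, C=11, T=8, G=15
Total G or C: 15 + 11 = 26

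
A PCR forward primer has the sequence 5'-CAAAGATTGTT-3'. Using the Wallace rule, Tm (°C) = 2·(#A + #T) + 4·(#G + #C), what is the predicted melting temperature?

28°C

Scanning the sequence gives C=1, G=2, A=4, T=4.
A+T = 8, G+C = 3
Tm = 4·3 + 2·8 = 12 + 16 = 28°C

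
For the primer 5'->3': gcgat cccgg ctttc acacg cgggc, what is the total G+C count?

Counting bases: T=4, G=8, A=3, C=10
G+C = 8 + 10 = 18

18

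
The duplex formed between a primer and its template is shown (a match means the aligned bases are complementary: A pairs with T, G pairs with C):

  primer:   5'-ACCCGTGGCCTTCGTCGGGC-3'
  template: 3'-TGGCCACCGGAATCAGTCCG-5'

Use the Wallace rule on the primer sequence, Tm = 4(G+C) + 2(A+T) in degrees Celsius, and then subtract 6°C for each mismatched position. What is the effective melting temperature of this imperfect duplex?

Primer base counts: A=1, T=4, G=7, C=8 → A+T=5, G+C=15
Perfect-match Tm = 2(5) + 4(15) = 10 + 60 = 70°C
Mismatches (positions where the bases are not complementary): 3 (at positions 4, 13, 17)
Effective Tm = 70 − 3×6 = 70 − 18 = 52°C

52°C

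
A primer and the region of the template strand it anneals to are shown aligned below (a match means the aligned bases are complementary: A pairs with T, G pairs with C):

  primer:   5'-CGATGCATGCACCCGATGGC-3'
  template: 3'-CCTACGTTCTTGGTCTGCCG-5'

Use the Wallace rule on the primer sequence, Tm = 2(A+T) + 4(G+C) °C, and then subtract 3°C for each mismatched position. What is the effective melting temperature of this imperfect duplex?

Primer base counts: A=4, T=3, G=6, C=7 → A+T=7, G+C=13
Perfect-match Tm = 2(7) + 4(13) = 14 + 52 = 66°C
Mismatches (positions where the bases are not complementary): 5 (at positions 1, 8, 10, 14, 17)
Effective Tm = 66 − 5×3 = 66 − 15 = 51°C

51°C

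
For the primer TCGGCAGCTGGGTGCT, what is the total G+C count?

Base counts: A=1, G=7, C=4, T=4
Total G or C: 7 + 4 = 11

11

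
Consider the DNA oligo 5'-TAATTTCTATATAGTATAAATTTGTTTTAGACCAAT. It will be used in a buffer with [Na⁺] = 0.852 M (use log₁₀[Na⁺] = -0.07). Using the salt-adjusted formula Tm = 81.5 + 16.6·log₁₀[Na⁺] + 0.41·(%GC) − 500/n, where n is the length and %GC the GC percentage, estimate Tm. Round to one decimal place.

Length n = 36. T=17, A=13, G=3, C=3
G+C = 6, so %GC = 6/36 × 100 = 16.667%
Salt term: 16.6 × (-0.07) = -1.162
GC term: 0.41 × 16.667 = 6.833; length term: −500/36 = −13.889
Tm = 81.5 + (-1.162) + 6.833 − 13.889 = 73.282 → 73.3°C

73.3°C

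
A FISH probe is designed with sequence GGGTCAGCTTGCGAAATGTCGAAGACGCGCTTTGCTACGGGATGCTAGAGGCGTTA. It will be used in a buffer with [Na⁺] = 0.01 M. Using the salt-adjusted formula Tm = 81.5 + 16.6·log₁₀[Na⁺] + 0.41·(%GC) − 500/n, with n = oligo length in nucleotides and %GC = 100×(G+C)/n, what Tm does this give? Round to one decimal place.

62.1°C

Length n = 56. Counting bases: G=20, C=11, A=12, T=13
G+C = 31, so %GC = 31/56 × 100 = 55.357%
Salt term: 16.6 × (-2) = -33.2
GC term: 0.41 × 55.357 = 22.696; length term: −500/56 = −8.929
Tm = 81.5 + (-33.2) + 22.696 − 8.929 = 62.067 → 62.1°C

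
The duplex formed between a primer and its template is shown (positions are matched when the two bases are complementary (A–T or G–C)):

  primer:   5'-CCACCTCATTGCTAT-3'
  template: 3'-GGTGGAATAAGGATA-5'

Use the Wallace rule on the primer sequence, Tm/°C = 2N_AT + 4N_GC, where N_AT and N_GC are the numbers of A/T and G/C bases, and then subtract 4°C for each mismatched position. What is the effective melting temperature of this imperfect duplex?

36°C

Primer base counts: A=3, T=5, G=1, C=6 → A+T=8, G+C=7
Perfect-match Tm = 2(8) + 4(7) = 16 + 28 = 44°C
Mismatches (positions where the bases are not complementary): 2 (at positions 7, 11)
Effective Tm = 44 − 2×4 = 44 − 8 = 36°C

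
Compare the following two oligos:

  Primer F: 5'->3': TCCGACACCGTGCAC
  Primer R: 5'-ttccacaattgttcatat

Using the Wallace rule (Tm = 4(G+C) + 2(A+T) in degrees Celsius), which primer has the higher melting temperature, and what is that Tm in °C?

Primer F: A+T=5, G+C=10 → Tm = 2(5)+4(10) = 50°C
Primer R: A+T=13, G+C=5 → Tm = 2(13)+4(5) = 46°C
50°C vs 46°C → primer F is higher.

Primer F, 50°C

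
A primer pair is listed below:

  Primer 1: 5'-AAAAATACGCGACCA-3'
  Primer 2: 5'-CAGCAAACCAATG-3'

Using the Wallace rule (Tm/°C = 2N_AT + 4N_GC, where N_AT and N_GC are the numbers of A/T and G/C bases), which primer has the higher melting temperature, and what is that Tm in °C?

Primer 1: A+T=9, G+C=6 → Tm = 2(9)+4(6) = 42°C
Primer 2: A+T=7, G+C=6 → Tm = 2(7)+4(6) = 38°C
42°C vs 38°C → primer 1 is higher.

Primer 1, 42°C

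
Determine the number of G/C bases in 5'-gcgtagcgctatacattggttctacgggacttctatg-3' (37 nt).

T=12, A=7, C=8, G=10
Total G or C: 10 + 8 = 18

18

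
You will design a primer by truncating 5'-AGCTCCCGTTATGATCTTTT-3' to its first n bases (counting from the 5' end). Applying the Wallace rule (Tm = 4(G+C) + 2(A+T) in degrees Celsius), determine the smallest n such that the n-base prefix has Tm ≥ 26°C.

n = 8

First 7 bases: AGCTCCC → Tm = 24°C (< 26°C)
First 8 bases: AGCTCCCG → Tm = 28°C (≥ 26°C)
Since every base adds ≥2°C, Tm only increases with n, so the threshold is first crossed at n = 8.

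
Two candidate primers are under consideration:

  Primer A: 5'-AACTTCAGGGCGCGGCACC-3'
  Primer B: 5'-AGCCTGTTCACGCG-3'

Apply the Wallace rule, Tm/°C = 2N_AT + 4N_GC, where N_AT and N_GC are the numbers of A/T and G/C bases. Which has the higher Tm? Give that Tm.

Primer A: A+T=6, G+C=13 → Tm = 2(6)+4(13) = 64°C
Primer B: A+T=5, G+C=9 → Tm = 2(5)+4(9) = 46°C
64°C vs 46°C → primer A is higher.

Primer A, 64°C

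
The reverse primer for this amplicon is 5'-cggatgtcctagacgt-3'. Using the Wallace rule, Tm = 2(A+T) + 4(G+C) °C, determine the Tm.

Base counts: A=3, C=4, G=5, T=4
A+T = 7, G+C = 9
Tm = 2×7 + 4×9 = 50°C

50°C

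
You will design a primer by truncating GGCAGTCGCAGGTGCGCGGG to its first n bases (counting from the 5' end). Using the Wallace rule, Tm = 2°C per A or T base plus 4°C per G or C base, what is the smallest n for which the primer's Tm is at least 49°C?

n = 15

First 14 bases: GGCAGTCGCAGGTG → Tm = 48°C (< 49°C)
First 15 bases: GGCAGTCGCAGGTGC → Tm = 52°C (≥ 49°C)
Each additional base adds 2°C (A/T) or 4°C (G/C), so Tm is non-decreasing in n; n = 15 is the first length to reach 49°C.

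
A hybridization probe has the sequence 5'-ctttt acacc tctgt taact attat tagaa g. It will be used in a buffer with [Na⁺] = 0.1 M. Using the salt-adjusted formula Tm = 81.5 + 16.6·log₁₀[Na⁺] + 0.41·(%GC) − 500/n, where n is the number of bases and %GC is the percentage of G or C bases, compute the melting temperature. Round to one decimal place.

60.7°C

Length n = 31. C=6, A=9, T=13, G=3
G+C = 9, so %GC = 9/31 × 100 = 29.032%
Salt term: 16.6 × (-1) = -16.6
GC term: 0.41 × 29.032 = 11.903; length term: −500/31 = −16.129
Tm = 81.5 + (-16.6) + 11.903 − 16.129 = 60.674 → 60.7°C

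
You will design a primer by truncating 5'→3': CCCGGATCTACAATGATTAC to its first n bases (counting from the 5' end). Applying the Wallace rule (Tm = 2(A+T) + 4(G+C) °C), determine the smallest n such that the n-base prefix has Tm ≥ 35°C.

n = 11

First 10 bases: CCCGGATCTA → Tm = 32°C (< 35°C)
First 11 bases: CCCGGATCTAC → Tm = 36°C (≥ 35°C)
Since every base adds ≥2°C, Tm only increases with n, so the threshold is first crossed at n = 11.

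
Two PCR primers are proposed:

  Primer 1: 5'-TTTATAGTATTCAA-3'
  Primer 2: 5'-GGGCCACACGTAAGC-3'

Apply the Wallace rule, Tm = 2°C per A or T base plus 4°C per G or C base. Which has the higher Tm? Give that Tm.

Primer 2, 50°C

Primer 1: A+T=12, G+C=2 → Tm = 2(12)+4(2) = 32°C
Primer 2: A+T=5, G+C=10 → Tm = 2(5)+4(10) = 50°C
32°C vs 50°C → primer 2 is higher.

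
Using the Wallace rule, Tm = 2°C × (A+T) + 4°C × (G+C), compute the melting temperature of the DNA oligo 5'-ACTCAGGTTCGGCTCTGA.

Scanning the sequence gives G=5, A=3, C=5, T=5.
AT pairs contribute 8, GC pairs contribute 10.
Tm = 4·10 + 2·8 = 40 + 16 = 56°C

56°C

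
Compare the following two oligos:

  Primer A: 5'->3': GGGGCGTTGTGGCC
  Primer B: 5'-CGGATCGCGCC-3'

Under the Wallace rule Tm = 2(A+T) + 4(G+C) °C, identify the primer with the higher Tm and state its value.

Primer A: A+T=3, G+C=11 → Tm = 2(3)+4(11) = 50°C
Primer B: A+T=2, G+C=9 → Tm = 2(2)+4(9) = 40°C
50°C vs 40°C → primer A is higher.

Primer A, 50°C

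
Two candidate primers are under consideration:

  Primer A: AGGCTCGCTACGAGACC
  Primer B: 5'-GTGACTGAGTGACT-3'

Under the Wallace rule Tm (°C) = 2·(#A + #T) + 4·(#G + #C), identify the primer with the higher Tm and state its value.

Primer A, 56°C

Primer A: A+T=6, G+C=11 → Tm = 2(6)+4(11) = 56°C
Primer B: A+T=7, G+C=7 → Tm = 2(7)+4(7) = 42°C
56°C vs 42°C → primer A is higher.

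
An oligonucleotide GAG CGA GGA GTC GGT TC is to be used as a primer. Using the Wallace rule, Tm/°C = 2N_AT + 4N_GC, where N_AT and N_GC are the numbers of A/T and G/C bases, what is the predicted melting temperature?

Counting bases: C=3, A=3, T=3, G=8
So N_AT = 6 and N_GC = 11.
Tm = 4·11 + 2·6 = 44 + 12 = 56°C

56°C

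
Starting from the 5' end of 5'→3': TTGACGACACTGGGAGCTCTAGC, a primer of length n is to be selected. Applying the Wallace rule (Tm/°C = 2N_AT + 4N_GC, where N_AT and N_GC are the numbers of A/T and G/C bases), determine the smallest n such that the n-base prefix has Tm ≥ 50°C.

First 15 bases: TTGACGACACTGGGA → Tm = 46°C (< 50°C)
First 16 bases: TTGACGACACTGGGAG → Tm = 50°C (≥ 50°C)
Since every base adds ≥2°C, Tm only increases with n, so the threshold is first crossed at n = 16.

n = 16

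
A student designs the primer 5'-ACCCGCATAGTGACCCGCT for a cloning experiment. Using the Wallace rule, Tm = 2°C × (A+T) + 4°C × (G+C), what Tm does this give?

62°C

C=8, T=3, G=4, A=4
So N_AT = 7 and N_GC = 12.
Tm = 2(7) + 4(12) = 14 + 48 = 62°C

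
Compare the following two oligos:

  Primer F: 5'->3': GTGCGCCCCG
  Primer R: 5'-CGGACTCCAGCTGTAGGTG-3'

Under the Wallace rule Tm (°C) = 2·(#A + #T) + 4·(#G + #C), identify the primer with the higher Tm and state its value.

Primer R, 62°C

Primer F: A+T=1, G+C=9 → Tm = 2(1)+4(9) = 38°C
Primer R: A+T=7, G+C=12 → Tm = 2(7)+4(12) = 62°C
38°C vs 62°C → primer R is higher.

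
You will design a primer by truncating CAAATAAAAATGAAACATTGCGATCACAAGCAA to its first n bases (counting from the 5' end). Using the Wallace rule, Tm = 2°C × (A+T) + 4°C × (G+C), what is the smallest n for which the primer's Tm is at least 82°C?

n = 31

First 30 bases: CAAATAAAAATGAAACATTGCGATCACAAG → Tm = 78°C (< 82°C)
First 31 bases: CAAATAAAAATGAAACATTGCGATCACAAGC → Tm = 82°C (≥ 82°C)
Each additional base adds 2°C (A/T) or 4°C (G/C), so Tm is non-decreasing in n; n = 31 is the first length to reach 82°C.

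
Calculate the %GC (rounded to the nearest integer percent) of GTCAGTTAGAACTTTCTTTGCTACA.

36%

C=5, A=6, T=10, G=4
G+C = 4 + 5 = 9 out of 25 bases
%GC = 9/25 × 100 = 36% ≈ 36%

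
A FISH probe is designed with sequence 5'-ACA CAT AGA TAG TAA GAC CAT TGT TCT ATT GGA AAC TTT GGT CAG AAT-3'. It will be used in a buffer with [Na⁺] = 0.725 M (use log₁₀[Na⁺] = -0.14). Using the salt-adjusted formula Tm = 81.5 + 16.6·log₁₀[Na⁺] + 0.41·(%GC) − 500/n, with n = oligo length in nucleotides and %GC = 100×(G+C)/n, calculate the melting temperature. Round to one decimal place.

82.4°C

Length n = 48. Scanning the sequence gives G=9, C=7, T=15, A=17.
G+C = 16, so %GC = 16/48 × 100 = 33.333%
Salt term: 16.6 × (-0.14) = -2.324
GC term: 0.41 × 33.333 = 13.667; length term: −500/48 = −10.417
Tm = 81.5 + (-2.324) + 13.667 − 10.417 = 82.426 → 82.4°C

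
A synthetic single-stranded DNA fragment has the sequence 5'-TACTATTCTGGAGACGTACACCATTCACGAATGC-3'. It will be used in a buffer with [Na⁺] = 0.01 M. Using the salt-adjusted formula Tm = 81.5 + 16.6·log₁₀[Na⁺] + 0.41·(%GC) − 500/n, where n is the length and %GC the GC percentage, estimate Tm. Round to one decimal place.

Length n = 34. Scanning the sequence gives C=9, A=10, T=9, G=6.
G+C = 15, so %GC = 15/34 × 100 = 44.118%
Salt term: 16.6 × (-2) = -33.2
GC term: 0.41 × 44.118 = 18.088; length term: −500/34 = −14.706
Tm = 81.5 + (-33.2) + 18.088 − 14.706 = 51.682 → 51.7°C

51.7°C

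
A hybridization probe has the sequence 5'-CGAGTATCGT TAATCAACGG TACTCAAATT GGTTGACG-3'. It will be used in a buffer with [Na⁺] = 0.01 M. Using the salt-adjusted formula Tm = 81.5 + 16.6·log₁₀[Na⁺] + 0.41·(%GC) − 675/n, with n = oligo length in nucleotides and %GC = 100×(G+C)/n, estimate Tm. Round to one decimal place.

47.8°C

Length n = 38. Counting bases: A=11, T=11, G=9, C=7
G+C = 16, so %GC = 16/38 × 100 = 42.105%
Salt term: 16.6 × (-2) = -33.2
GC term: 0.41 × 42.105 = 17.263; length term: −675/38 = −17.763
Tm = 81.5 + (-33.2) + 17.263 − 17.763 = 47.8 → 47.8°C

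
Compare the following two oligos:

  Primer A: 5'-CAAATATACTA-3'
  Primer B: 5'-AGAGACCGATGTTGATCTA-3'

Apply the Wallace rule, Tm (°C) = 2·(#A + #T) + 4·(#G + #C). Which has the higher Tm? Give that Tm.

Primer A: A+T=9, G+C=2 → Tm = 2(9)+4(2) = 26°C
Primer B: A+T=11, G+C=8 → Tm = 2(11)+4(8) = 54°C
26°C vs 54°C → primer B is higher.

Primer B, 54°C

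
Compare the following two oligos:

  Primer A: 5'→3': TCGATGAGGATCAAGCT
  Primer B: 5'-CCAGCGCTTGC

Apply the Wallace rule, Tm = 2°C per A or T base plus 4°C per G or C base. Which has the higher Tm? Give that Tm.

Primer A: A+T=9, G+C=8 → Tm = 2(9)+4(8) = 50°C
Primer B: A+T=3, G+C=8 → Tm = 2(3)+4(8) = 38°C
50°C vs 38°C → primer A is higher.

Primer A, 50°C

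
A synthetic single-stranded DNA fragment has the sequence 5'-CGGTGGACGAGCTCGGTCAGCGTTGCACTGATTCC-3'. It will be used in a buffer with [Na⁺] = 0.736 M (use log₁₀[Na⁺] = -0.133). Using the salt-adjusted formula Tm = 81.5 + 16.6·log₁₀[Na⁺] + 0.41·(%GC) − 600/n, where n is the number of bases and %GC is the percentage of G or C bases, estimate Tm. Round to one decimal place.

87.9°C

Length n = 35. Base counts: T=8, G=12, C=10, A=5
G+C = 22, so %GC = 22/35 × 100 = 62.857%
Salt term: 16.6 × (-0.133) = -2.208
GC term: 0.41 × 62.857 = 25.771; length term: −600/35 = −17.143
Tm = 81.5 + (-2.208) + 25.771 − 17.143 = 87.92 → 87.9°C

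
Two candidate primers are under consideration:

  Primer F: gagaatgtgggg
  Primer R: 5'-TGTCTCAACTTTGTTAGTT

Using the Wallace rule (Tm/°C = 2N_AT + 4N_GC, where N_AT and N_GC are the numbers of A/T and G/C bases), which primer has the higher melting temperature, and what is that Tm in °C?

Primer F: A+T=5, G+C=7 → Tm = 2(5)+4(7) = 38°C
Primer R: A+T=13, G+C=6 → Tm = 2(13)+4(6) = 50°C
38°C vs 50°C → primer R is higher.

Primer R, 50°C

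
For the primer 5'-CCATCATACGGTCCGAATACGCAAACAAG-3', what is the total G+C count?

Scanning the sequence gives C=9, A=11, G=5, T=4.
Total G or C: 5 + 9 = 14

14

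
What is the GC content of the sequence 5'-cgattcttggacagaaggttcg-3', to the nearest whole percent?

50%

Counting bases: G=7, A=5, T=6, C=4
G+C = 7 + 4 = 11 out of 22 bases
%GC = 11/22 × 100 = 50% ≈ 50%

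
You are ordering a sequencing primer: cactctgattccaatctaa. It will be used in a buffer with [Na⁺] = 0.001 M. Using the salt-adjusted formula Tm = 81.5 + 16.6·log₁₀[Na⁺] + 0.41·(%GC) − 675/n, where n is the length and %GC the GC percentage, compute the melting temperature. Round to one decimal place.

Length n = 19. Counting bases: T=6, G=1, A=6, C=6
G+C = 7, so %GC = 7/19 × 100 = 36.842%
Salt term: 16.6 × (-3) = -49.8
GC term: 0.41 × 36.842 = 15.105; length term: −675/19 = −35.526
Tm = 81.5 + (-49.8) + 15.105 − 35.526 = 11.279 → 11.3°C

11.3°C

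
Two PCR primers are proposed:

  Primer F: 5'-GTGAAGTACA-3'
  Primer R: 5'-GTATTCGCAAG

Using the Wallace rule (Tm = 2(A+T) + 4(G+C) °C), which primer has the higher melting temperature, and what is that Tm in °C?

Primer R, 32°C

Primer F: A+T=6, G+C=4 → Tm = 2(6)+4(4) = 28°C
Primer R: A+T=6, G+C=5 → Tm = 2(6)+4(5) = 32°C
28°C vs 32°C → primer R is higher.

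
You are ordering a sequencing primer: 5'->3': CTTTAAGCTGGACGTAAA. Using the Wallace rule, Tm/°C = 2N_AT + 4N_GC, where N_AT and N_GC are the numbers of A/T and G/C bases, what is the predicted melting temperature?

A=6, G=4, T=5, C=3
A+T = 11, G+C = 7
Tm = 2(11) + 4(7) = 22 + 28 = 50°C

50°C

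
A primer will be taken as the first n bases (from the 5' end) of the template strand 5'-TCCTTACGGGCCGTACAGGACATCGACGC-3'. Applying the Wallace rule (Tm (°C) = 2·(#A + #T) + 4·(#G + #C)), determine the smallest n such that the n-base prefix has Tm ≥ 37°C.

First 11 bases: TCCTTACGGGC → Tm = 36°C (< 37°C)
First 12 bases: TCCTTACGGGCC → Tm = 40°C (≥ 37°C)
Since every base adds ≥2°C, Tm only increases with n, so the threshold is first crossed at n = 12.

n = 12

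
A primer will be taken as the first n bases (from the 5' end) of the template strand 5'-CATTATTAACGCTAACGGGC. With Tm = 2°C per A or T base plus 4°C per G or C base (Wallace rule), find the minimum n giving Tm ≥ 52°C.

First 18 bases: CATTATTAACGCTAACGG → Tm = 50°C (< 52°C)
First 19 bases: CATTATTAACGCTAACGGG → Tm = 54°C (≥ 52°C)
Since every base adds ≥2°C, Tm only increases with n, so the threshold is first crossed at n = 19.

n = 19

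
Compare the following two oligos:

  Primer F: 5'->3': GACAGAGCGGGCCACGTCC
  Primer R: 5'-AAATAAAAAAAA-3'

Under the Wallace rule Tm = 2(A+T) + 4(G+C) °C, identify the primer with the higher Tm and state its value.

Primer F: A+T=5, G+C=14 → Tm = 2(5)+4(14) = 66°C
Primer R: A+T=12, G+C=0 → Tm = 2(12)+4(0) = 24°C
66°C vs 24°C → primer F is higher.

Primer F, 66°C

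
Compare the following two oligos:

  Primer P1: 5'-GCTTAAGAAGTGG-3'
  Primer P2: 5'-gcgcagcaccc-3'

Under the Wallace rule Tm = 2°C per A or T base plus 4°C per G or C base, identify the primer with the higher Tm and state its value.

Primer P1: A+T=7, G+C=6 → Tm = 2(7)+4(6) = 38°C
Primer P2: A+T=2, G+C=9 → Tm = 2(2)+4(9) = 40°C
38°C vs 40°C → primer P2 is higher.

Primer P2, 40°C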